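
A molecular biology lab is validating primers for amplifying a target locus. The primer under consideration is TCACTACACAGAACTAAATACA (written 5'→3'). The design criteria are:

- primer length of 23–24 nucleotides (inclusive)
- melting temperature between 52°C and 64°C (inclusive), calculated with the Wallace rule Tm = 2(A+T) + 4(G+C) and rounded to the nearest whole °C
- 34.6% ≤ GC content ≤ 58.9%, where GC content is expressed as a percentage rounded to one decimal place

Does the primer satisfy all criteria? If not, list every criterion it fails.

Fails: length, GC content.

Base counts: A=11, T=4, G=1, C=6 (length 22).
length: length 22, outside 23–24 ✗
Tm: Tm = 2·15 + 4·7 = 58°C ✓
GC content: GC 7/22 = 31.8%, outside 34.6–58.9% ✗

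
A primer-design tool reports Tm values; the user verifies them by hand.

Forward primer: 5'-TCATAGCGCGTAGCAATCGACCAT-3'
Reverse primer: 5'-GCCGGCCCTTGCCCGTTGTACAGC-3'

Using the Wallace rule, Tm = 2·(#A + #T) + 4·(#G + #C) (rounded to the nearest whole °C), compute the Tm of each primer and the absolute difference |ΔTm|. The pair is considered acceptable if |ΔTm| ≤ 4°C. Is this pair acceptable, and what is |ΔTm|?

|ΔTm| = 10°C; the pair is not acceptable.

Forward: A=7 T=5 G=5 C=7 → Tm = 2·12 + 4·12 = 72°C.
Reverse: A=2 T=5 G=7 C=10 → Tm = 2·7 + 4·17 = 82°C.
|ΔTm| = |72 − 82| = 10°C, > 4°C.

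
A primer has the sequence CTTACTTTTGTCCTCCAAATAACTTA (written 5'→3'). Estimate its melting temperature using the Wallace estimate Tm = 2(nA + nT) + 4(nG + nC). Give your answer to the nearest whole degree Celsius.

68°C

Base counts: A=7, T=11, G=1, C=7 (length 26).
Tm = 2·(7+11) + 4·(1+7) = 2·18 + 4·8 = 36 + 32 = 68°C.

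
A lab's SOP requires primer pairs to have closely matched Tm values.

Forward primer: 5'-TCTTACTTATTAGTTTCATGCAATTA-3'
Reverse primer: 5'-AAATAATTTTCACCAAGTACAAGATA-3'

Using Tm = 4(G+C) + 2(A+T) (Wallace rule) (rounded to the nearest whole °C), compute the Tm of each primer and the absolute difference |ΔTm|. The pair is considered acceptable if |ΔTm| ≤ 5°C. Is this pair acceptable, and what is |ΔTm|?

Forward: A=7 T=13 G=2 C=4 → Tm = 2·20 + 4·6 = 64°C.
Reverse: A=13 T=7 G=2 C=4 → Tm = 2·20 + 4·6 = 64°C.
|ΔTm| = |64 − 64| = 0°C, ≤ 5°C.

|ΔTm| = 0°C; the pair is acceptable.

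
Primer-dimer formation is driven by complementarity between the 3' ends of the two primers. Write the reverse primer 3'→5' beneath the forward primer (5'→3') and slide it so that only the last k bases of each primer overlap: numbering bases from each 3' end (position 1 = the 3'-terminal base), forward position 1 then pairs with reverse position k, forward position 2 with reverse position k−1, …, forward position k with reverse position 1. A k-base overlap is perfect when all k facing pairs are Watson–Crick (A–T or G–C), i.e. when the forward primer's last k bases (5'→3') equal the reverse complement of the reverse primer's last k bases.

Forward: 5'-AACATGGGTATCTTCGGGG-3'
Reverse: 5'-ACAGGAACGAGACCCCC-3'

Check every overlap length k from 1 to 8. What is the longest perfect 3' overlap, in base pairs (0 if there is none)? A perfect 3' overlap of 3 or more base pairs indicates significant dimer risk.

Longest perfect overlap: 4 complementary base pairs; significant dimer risk (threshold 3).

Last 8 bases (5'→3') — forward …CTTCGGGG, reverse …AGACCCCC.
Reverse complement of the reverse primer's last 8 bases: GGGGGTCT; its first k bases are the reverse complement of the reverse primer's last k bases, so a perfect k-base overlap needs the forward primer's last k bases to equal them.
Comparing (forward last k vs required): k=1: G vs G ✓; k=2: GG vs GG ✓; k=3: GGG vs GGG ✓; k=4: GGGG vs GGGG ✓; k=5: CGGGG vs GGGGG ✗; k=6: TCGGGG vs GGGGGT ✗; k=7: TTCGGGG vs GGGGGTC ✗; k=8: CTTCGGGG vs GGGGGTCT ✗.
Perfect overlaps at k = 1, 2, 3, 4; the largest is 4.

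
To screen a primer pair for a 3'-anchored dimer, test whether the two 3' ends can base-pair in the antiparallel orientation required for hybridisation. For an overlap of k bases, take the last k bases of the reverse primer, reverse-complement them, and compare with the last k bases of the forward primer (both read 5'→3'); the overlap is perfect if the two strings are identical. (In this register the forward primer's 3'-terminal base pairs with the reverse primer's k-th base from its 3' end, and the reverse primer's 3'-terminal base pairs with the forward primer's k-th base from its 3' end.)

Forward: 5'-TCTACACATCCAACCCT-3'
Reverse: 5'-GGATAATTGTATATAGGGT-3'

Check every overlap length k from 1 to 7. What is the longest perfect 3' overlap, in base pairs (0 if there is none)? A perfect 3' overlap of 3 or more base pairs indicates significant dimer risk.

Last 7 bases (5'→3') — forward …CAACCCT, reverse …ATAGGGT.
Reverse complement of the reverse primer's last 7 bases: ACCCTAT; its first k bases are the reverse complement of the reverse primer's last k bases, so a perfect k-base overlap needs the forward primer's last k bases to equal them.
Comparing (forward last k vs required): k=1: T vs A ✗; k=2: CT vs AC ✗; k=3: CCT vs ACC ✗; k=4: CCCT vs ACCC ✗; k=5: ACCCT vs ACCCT ✓; k=6: AACCCT vs ACCCTA ✗; k=7: CAACCCT vs ACCCTAT ✗.
Only k = 5 is perfect, so the longest perfect 3' overlap is 5.

Longest perfect overlap: 5 complementary base pairs; significant dimer risk (threshold 3).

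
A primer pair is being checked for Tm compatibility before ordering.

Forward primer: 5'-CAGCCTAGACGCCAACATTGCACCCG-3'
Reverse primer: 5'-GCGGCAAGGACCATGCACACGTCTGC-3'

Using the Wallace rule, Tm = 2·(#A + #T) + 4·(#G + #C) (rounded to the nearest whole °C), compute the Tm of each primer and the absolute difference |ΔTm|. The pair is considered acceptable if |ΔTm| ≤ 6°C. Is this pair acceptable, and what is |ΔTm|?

Forward: A=7 T=3 G=5 C=11 → Tm = 2·10 + 4·16 = 84°C.
Reverse: A=6 T=3 G=8 C=9 → Tm = 2·9 + 4·17 = 86°C.
|ΔTm| = |84 − 86| = 2°C, ≤ 6°C.

|ΔTm| = 2°C; the pair is acceptable.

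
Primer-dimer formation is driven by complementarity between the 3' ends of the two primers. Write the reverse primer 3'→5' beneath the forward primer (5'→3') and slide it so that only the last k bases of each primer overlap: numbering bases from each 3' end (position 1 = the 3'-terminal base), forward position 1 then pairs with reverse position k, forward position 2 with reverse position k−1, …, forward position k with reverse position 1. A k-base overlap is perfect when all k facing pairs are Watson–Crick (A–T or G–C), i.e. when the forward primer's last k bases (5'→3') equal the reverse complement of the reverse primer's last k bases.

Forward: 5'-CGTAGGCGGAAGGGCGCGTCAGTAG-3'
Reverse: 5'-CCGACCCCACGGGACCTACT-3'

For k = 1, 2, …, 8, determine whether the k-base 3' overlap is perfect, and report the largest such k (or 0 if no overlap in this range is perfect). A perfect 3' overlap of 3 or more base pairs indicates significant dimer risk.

Longest perfect overlap: 5 complementary base pairs; significant dimer risk (threshold 3).

Last 8 bases (5'→3') — forward …GTCAGTAG, reverse …GACCTACT.
Reverse complement of the reverse primer's last 8 bases: AGTAGGTC; its first k bases are the reverse complement of the reverse primer's last k bases, so a perfect k-base overlap needs the forward primer's last k bases to equal them.
Comparing (forward last k vs required): k=1: G vs A ✗; k=2: AG vs AG ✓; k=3: TAG vs AGT ✗; k=4: GTAG vs AGTA ✗; k=5: AGTAG vs AGTAG ✓; k=6: CAGTAG vs AGTAGG ✗; k=7: TCAGTAG vs AGTAGGT ✗; k=8: GTCAGTAG vs AGTAGGTC ✗.
Perfect overlaps at k = 2, 5; the largest is 5.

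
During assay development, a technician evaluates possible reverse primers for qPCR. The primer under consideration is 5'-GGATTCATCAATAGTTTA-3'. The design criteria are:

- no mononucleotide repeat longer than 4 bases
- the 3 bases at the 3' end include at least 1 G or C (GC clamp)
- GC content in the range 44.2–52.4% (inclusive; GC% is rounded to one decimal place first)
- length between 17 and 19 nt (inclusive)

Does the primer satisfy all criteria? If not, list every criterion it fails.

Base counts: A=6, T=7, G=3, C=2 (length 18).
homopolymer run: longest run = 3 ✓
GC clamp: 3' end TTA has 0 G/C, need ≥1 ✗
GC content: GC 5/18 = 27.8%, outside 44.2–52.4% ✗
length: length 18 ✓

Fails: GC clamp, GC content.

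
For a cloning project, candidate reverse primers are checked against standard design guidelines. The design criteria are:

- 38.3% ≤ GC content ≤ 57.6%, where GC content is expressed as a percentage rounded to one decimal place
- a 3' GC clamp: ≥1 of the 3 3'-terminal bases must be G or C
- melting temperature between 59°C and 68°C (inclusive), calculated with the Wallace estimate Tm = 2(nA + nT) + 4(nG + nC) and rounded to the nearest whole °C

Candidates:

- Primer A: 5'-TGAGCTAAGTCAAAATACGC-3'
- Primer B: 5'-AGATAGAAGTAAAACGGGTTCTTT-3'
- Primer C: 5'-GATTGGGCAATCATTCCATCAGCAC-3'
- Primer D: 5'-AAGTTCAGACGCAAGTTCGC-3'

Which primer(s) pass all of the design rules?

Primer A (20 nt, A=8 T=4 G=4 C=4): GC 8/20 = 40.0% ✓; 3' end CGC has 3 G/C ✓; Tm = 2·12 + 4·8 = 56°C, outside 59–68°C ✗ — fails.
Primer B (24 nt, A=9 T=7 G=6 C=2): GC 8/24 = 33.3%, outside 38.3–57.6% ✗; 3' end TTT has 0 G/C, need ≥1 ✗; Tm = 2·16 + 4·8 = 64°C ✓ — fails.
Primer C (25 nt, A=7 T=6 G=5 C=7): GC 12/25 = 48.0% ✓; 3' end CAC has 2 G/C ✓; Tm = 2·13 + 4·12 = 74°C, outside 59–68°C ✗ — fails.
Primer D (20 nt, A=6 T=4 G=5 C=5): GC 10/20 = 50.0% ✓; 3' end CGC has 3 G/C ✓; Tm = 2·10 + 4·10 = 60°C ✓ — passes.

Primer D only.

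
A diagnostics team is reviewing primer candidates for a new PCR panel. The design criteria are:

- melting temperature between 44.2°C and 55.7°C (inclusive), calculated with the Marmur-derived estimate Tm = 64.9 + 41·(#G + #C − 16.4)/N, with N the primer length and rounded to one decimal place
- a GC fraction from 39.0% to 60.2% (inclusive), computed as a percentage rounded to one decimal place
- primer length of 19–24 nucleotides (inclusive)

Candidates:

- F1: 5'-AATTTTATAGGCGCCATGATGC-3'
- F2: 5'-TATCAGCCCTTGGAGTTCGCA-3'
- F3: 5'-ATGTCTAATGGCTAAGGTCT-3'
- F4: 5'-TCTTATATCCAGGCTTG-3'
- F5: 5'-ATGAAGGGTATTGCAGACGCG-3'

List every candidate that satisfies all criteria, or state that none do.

F1 (22 nt, A=6 T=7 G=5 C=4): Tm = 64.9 + 41·(9 − 16.4)/22 = 51.1°C ✓; GC 9/22 = 40.9% ✓; length 22 ✓ — passes.
F2 (21 nt, A=4 T=6 G=5 C=6): Tm = 64.9 + 41·(11 − 16.4)/21 = 54.4°C ✓; GC 11/21 = 52.4% ✓; length 21 ✓ — passes.
F3 (20 nt, A=5 T=7 G=5 C=3): Tm = 64.9 + 41·(8 − 16.4)/20 = 47.7°C ✓; GC 8/20 = 40.0% ✓; length 20 ✓ — passes.
F4 (17 nt, A=3 T=7 G=3 C=4): Tm = 64.9 + 41·(7 − 16.4)/17 = 42.2°C, outside 44.2–55.7°C ✗; GC 7/17 = 41.2% ✓; length 17, outside 19–24 ✗ — fails.
F5 (21 nt, A=6 T=4 G=8 C=3): Tm = 64.9 + 41·(11 − 16.4)/21 = 54.4°C ✓; GC 11/21 = 52.4% ✓; length 21 ✓ — passes.

F1, F2, F3 and F5.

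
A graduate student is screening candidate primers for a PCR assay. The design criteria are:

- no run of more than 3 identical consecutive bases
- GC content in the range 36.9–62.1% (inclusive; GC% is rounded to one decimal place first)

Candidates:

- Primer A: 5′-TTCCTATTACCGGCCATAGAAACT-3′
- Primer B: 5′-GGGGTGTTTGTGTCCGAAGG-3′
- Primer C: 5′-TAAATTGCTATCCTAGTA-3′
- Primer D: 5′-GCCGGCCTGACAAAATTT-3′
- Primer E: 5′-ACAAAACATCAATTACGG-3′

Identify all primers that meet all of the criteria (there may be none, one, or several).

Primer A (24 nt, A=7 T=7 G=3 C=7): longest run = 3 ✓; GC 10/24 = 41.7% ✓ — passes.
Primer B (20 nt, A=2 T=6 G=10 C=2): longest run = 4, exceeds 3 ✗; GC 12/20 = 60.0% ✓ — fails.
Primer C (18 nt, A=6 T=7 G=2 C=3): longest run = 3 ✓; GC 5/18 = 27.8%, outside 36.9–62.1% ✗ — fails.
Primer D (18 nt, A=5 T=4 G=4 C=5): longest run = 4, exceeds 3 ✗; GC 9/18 = 50.0% ✓ — fails.
Primer E (18 nt, A=9 T=3 G=2 C=4): longest run = 4, exceeds 3 ✗; GC 6/18 = 33.3%, outside 36.9–62.1% ✗ — fails.

Primer A only.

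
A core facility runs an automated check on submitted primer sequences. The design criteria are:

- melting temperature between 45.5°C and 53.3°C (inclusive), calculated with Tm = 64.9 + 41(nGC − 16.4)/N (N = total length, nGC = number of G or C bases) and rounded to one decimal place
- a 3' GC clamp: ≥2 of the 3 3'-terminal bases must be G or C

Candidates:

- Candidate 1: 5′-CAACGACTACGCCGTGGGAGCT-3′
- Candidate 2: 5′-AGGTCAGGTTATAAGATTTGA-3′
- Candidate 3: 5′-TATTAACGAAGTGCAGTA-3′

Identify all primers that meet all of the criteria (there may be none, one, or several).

None of the candidates satisfy all criteria.

Candidate 1 (22 nt, A=5 T=3 G=7 C=7): Tm = 64.9 + 41·(14 − 16.4)/22 = 60.4°C, outside 45.5–53.3°C ✗; 3' end GCT has 2 G/C ✓ — fails.
Candidate 2 (21 nt, A=7 T=7 G=6 C=1): Tm = 64.9 + 41·(7 − 16.4)/21 = 46.5°C ✓; 3' end TGA has 1 G/C, need ≥2 ✗ — fails.
Candidate 3 (18 nt, A=7 T=5 G=4 C=2): Tm = 64.9 + 41·(6 − 16.4)/18 = 41.2°C, outside 45.5–53.3°C ✗; 3' end GTA has 1 G/C, need ≥2 ✗ — fails.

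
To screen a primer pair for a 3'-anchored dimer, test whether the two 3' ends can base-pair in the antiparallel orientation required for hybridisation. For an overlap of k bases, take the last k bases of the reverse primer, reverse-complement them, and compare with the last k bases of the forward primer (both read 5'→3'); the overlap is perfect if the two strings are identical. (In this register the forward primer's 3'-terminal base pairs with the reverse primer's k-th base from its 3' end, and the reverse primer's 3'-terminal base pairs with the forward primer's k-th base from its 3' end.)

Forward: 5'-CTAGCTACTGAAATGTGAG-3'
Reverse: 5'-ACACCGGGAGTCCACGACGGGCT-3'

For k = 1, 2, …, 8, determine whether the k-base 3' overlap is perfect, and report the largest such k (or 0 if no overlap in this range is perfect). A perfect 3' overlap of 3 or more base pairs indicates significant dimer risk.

Last 8 bases (5'→3') — forward …AATGTGAG, reverse …GACGGGCT.
Reverse complement of the reverse primer's last 8 bases: AGCCCGTC; its first k bases are the reverse complement of the reverse primer's last k bases, so a perfect k-base overlap needs the forward primer's last k bases to equal them.
Comparing (forward last k vs required): k=1: G vs A ✗; k=2: AG vs AG ✓; k=3: GAG vs AGC ✗; k=4: TGAG vs AGCC ✗; k=5: GTGAG vs AGCCC ✗; k=6: TGTGAG vs AGCCCG ✗; k=7: ATGTGAG vs AGCCCGT ✗; k=8: AATGTGAG vs AGCCCGTC ✗.
Only k = 2 is perfect, so the longest perfect 3' overlap is 2.

Longest perfect overlap: 2 complementary base pairs; below the dimer-risk threshold (threshold 3).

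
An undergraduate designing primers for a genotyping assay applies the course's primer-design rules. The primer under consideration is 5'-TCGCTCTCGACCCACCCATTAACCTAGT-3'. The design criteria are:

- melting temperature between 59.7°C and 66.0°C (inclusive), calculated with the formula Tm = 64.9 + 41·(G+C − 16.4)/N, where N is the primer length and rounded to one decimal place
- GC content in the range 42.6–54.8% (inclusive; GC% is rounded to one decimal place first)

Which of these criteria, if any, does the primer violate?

Meets all criteria.

Base counts: A=6, T=7, G=3, C=12 (length 28).
Tm: Tm = 64.9 + 41·(15 − 16.4)/28 = 62.9°C ✓
GC content: GC 15/28 = 53.6% ✓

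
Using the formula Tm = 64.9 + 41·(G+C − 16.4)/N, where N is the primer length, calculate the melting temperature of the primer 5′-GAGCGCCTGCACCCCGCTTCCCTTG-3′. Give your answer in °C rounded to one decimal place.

Base counts: A=2, T=5, G=6, C=12; G+C = 18, N = 25.
Tm = 64.9 + 41·(18 − 16.4)/25 = 64.9 + 65.60/25 = 67.5°C.

67.5°C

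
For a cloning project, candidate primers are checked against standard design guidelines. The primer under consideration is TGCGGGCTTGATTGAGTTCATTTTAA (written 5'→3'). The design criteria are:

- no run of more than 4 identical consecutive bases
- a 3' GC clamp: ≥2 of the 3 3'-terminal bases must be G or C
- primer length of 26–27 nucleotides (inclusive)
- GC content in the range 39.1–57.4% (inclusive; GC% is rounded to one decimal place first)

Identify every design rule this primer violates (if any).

Fails: GC clamp, GC content.

Base counts: A=5, T=11, G=7, C=3 (length 26).
homopolymer run: longest run = 4 ✓
GC clamp: 3' end TAA has 0 G/C, need ≥2 ✗
length: length 26 ✓
GC content: GC 10/26 = 38.5%, outside 39.1–57.4% ✗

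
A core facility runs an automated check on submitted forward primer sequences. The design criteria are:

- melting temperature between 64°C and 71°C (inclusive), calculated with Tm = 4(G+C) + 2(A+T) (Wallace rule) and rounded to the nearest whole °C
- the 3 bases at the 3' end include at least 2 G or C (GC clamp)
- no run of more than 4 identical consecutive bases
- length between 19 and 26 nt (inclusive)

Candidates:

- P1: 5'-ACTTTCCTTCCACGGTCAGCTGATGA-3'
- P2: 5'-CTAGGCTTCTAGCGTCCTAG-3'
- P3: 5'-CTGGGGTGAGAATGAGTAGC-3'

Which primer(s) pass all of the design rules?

P1 (26 nt, A=5 T=8 G=5 C=8): Tm = 2·13 + 4·13 = 78°C, outside 64–71°C ✗; 3' end TGA has 1 G/C, need ≥2 ✗; longest run = 3 ✓; length 26 ✓ — fails.
P2 (20 nt, A=3 T=6 G=5 C=6): Tm = 2·9 + 4·11 = 62°C, outside 64–71°C ✗; 3' end TAG has 1 G/C, need ≥2 ✗; longest run = 2 ✓; length 20 ✓ — fails.
P3 (20 nt, A=5 T=4 G=9 C=2): Tm = 2·9 + 4·11 = 62°C, outside 64–71°C ✗; 3' end AGC has 2 G/C ✓; longest run = 4 ✓; length 20 ✓ — fails.

None of the candidates satisfy all criteria.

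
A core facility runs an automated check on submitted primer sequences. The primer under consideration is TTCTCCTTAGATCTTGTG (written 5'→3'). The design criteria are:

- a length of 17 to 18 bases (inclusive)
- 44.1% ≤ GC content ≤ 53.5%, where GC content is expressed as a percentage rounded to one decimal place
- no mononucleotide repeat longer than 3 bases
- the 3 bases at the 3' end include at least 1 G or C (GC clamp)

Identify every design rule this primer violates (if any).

Fails: GC content.

Base counts: A=2, T=9, G=3, C=4 (length 18).
length: length 18 ✓
GC content: GC 7/18 = 38.9%, outside 44.1–53.5% ✗
homopolymer run: longest run = 2 ✓
GC clamp: 3' end GTG has 2 G/C ✓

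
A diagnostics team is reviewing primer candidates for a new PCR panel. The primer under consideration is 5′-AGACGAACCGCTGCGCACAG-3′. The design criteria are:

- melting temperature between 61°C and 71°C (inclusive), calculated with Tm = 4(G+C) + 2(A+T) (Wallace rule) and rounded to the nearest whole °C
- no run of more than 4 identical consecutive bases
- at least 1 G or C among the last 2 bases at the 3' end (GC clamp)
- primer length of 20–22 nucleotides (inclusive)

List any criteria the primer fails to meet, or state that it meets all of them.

Base counts: A=6, T=1, G=6, C=7 (length 20).
Tm: Tm = 2·7 + 4·13 = 66°C ✓
homopolymer run: longest run = 2 ✓
GC clamp: 3' end AG has 1 G/C ✓
length: length 20 ✓

Meets all criteria.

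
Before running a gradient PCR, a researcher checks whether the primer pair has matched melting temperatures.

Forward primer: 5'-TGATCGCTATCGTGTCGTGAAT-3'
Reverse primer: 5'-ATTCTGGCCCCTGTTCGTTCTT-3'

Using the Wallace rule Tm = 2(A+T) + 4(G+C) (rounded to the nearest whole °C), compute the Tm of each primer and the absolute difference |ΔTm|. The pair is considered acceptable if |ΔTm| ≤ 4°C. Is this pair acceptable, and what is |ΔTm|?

|ΔTm| = 2°C; the pair is acceptable.

Forward: A=4 T=8 G=6 C=4 → Tm = 2·12 + 4·10 = 64°C.
Reverse: A=1 T=10 G=4 C=7 → Tm = 2·11 + 4·11 = 66°C.
|ΔTm| = |64 − 66| = 2°C, ≤ 4°C.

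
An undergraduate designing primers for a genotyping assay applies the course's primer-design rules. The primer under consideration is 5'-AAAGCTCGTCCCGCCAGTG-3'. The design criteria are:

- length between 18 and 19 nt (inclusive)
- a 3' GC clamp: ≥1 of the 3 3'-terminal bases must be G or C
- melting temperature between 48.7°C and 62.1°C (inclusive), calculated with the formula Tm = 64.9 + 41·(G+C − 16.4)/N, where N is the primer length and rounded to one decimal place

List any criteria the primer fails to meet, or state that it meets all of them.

Base counts: A=4, T=3, G=5, C=7 (length 19).
length: length 19 ✓
GC clamp: 3' end GTG has 2 G/C ✓
Tm: Tm = 64.9 + 41·(12 − 16.4)/19 = 55.4°C ✓

Meets all criteria.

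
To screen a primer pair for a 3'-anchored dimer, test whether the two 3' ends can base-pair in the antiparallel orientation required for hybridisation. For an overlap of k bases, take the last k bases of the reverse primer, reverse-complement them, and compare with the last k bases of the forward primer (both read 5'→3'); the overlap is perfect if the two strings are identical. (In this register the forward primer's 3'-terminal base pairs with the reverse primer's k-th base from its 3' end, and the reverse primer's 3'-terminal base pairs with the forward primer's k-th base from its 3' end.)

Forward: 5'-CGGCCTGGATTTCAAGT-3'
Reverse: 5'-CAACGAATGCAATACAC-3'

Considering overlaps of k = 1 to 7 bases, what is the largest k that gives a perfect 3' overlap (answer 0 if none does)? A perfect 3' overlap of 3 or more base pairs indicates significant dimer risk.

Longest perfect overlap: 2 complementary base pairs; below the dimer-risk threshold (threshold 3).

Last 7 bases (5'→3') — forward …TTCAAGT, reverse …AATACAC.
Reverse complement of the reverse primer's last 7 bases: GTGTATT; its first k bases are the reverse complement of the reverse primer's last k bases, so a perfect k-base overlap needs the forward primer's last k bases to equal them.
Comparing (forward last k vs required): k=1: T vs G ✗; k=2: GT vs GT ✓; k=3: AGT vs GTG ✗; k=4: AAGT vs GTGT ✗; k=5: CAAGT vs GTGTA ✗; k=6: TCAAGT vs GTGTAT ✗; k=7: TTCAAGT vs GTGTATT ✗.
Only k = 2 is perfect, so the longest perfect 3' overlap is 2.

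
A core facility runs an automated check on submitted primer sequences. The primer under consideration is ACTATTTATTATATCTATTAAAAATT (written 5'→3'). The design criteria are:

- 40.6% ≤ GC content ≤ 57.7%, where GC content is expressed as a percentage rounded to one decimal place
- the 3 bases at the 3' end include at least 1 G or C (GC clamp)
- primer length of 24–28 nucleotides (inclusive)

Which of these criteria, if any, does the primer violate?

Fails: GC content, GC clamp.

Base counts: A=11, T=13, G=0, C=2 (length 26).
GC content: GC 2/26 = 7.7%, outside 40.6–57.7% ✗
GC clamp: 3' end ATT has 0 G/C, need ≥1 ✗
length: length 26 ✓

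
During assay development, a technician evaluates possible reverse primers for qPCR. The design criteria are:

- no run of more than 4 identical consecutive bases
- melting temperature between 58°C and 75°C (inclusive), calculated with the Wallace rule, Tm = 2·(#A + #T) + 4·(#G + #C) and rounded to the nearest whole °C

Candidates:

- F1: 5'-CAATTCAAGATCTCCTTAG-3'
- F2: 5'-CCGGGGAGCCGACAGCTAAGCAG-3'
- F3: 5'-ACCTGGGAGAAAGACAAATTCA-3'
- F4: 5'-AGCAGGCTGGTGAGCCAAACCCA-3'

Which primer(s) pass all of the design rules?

F1 (19 nt, A=6 T=6 G=2 C=5): longest run = 2 ✓; Tm = 2·12 + 4·7 = 52°C, outside 58–75°C ✗ — fails.
F2 (23 nt, A=6 T=1 G=9 C=7): longest run = 4 ✓; Tm = 2·7 + 4·16 = 78°C, outside 58–75°C ✗ — fails.
F3 (22 nt, A=10 T=3 G=5 C=4): longest run = 3 ✓; Tm = 2·13 + 4·9 = 62°C ✓ — passes.
F4 (23 nt, A=7 T=2 G=7 C=7): longest run = 3 ✓; Tm = 2·9 + 4·14 = 74°C ✓ — passes.

F3 and F4.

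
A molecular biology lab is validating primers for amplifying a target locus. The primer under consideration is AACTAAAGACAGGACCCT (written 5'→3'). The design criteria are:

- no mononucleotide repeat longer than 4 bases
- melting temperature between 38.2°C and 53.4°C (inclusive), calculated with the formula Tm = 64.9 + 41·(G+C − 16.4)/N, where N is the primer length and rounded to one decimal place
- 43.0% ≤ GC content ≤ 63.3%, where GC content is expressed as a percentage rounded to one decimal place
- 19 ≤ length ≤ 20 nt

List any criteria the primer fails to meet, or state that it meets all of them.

Fails: length.

Base counts: A=8, T=2, G=3, C=5 (length 18).
homopolymer run: longest run = 3 ✓
Tm: Tm = 64.9 + 41·(8 − 16.4)/18 = 45.8°C ✓
GC content: GC 8/18 = 44.4% ✓
length: length 18, outside 19–20 ✗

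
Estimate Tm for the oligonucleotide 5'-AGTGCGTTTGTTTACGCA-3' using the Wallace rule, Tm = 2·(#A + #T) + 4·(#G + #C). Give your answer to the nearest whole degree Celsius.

Base counts: A=3, T=7, G=5, C=3 (length 18).
Tm = 2·(3+7) + 4·(5+3) = 2·10 + 4·8 = 20 + 32 = 52°C.

52°C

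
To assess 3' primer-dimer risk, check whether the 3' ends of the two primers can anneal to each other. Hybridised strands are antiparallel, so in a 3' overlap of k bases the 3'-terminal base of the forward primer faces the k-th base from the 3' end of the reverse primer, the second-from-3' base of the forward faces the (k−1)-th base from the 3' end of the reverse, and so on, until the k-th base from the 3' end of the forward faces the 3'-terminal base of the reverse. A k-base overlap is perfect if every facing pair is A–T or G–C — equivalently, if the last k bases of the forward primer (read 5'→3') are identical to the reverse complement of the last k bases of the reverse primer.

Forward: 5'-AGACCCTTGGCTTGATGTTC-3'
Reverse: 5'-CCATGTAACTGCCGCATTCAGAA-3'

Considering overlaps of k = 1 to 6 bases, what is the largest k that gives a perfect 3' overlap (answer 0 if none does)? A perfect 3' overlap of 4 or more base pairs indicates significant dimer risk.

Longest perfect overlap: 3 complementary base pairs; below the dimer-risk threshold (threshold 4).

Last 6 bases (5'→3') — forward …ATGTTC, reverse …TCAGAA.
Reverse complement of the reverse primer's last 6 bases: TTCTGA; its first k bases are the reverse complement of the reverse primer's last k bases, so a perfect k-base overlap needs the forward primer's last k bases to equal them.
Comparing (forward last k vs required): k=1: C vs T ✗; k=2: TC vs TT ✗; k=3: TTC vs TTC ✓; k=4: GTTC vs TTCT ✗; k=5: TGTTC vs TTCTG ✗; k=6: ATGTTC vs TTCTGA ✗.
Only k = 3 is perfect, so the longest perfect 3' overlap is 3.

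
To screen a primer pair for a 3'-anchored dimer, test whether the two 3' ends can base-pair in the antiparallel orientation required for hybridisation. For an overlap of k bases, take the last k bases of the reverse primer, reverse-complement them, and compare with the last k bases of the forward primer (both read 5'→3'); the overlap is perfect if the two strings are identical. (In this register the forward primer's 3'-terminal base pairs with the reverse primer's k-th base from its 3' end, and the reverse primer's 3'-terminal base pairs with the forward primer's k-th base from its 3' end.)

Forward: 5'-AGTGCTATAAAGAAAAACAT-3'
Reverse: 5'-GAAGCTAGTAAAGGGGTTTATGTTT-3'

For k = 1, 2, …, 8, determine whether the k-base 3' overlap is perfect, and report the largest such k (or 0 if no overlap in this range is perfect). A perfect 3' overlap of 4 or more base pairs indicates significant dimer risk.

Last 8 bases (5'→3') — forward …AAAAACAT, reverse …TTATGTTT.
Reverse complement of the reverse primer's last 8 bases: AAACATAA; its first k bases are the reverse complement of the reverse primer's last k bases, so a perfect k-base overlap needs the forward primer's last k bases to equal them.
Comparing (forward last k vs required): k=1: T vs A ✗; k=2: AT vs AA ✗; k=3: CAT vs AAA ✗; k=4: ACAT vs AAAC ✗; k=5: AACAT vs AAACA ✗; k=6: AAACAT vs AAACAT ✓; k=7: AAAACAT vs AAACATA ✗; k=8: AAAAACAT vs AAACATAA ✗.
Only k = 6 is perfect, so the longest perfect 3' overlap is 6.

Longest perfect overlap: 6 complementary base pairs; significant dimer risk (threshold 4).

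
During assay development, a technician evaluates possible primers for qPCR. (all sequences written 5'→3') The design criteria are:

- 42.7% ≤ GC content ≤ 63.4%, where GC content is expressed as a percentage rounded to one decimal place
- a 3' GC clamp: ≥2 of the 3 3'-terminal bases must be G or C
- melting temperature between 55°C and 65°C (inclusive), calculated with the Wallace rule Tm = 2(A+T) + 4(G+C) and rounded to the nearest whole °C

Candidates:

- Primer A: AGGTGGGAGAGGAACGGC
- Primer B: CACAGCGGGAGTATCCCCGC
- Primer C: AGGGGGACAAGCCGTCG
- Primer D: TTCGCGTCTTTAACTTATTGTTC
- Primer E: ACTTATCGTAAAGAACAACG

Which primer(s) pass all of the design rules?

None of the candidates satisfy all criteria.

Primer A (18 nt, A=5 T=1 G=10 C=2): GC 12/18 = 66.7%, outside 42.7–63.4% ✗; 3' end GGC has 3 G/C ✓; Tm = 2·6 + 4·12 = 60°C ✓ — fails.
Primer B (20 nt, A=4 T=2 G=6 C=8): GC 14/20 = 70.0%, outside 42.7–63.4% ✗; 3' end CGC has 3 G/C ✓; Tm = 2·6 + 4·14 = 68°C, outside 55–65°C ✗ — fails.
Primer C (17 nt, A=4 T=1 G=8 C=4): GC 12/17 = 70.6%, outside 42.7–63.4% ✗; 3' end TCG has 2 G/C ✓; Tm = 2·5 + 4·12 = 58°C ✓ — fails.
Primer D (23 nt, A=3 T=12 G=3 C=5): GC 8/23 = 34.8%, outside 42.7–63.4% ✗; 3' end TTC has 1 G/C, need ≥2 ✗; Tm = 2·15 + 4·8 = 62°C ✓ — fails.
Primer E (20 nt, A=9 T=4 G=3 C=4): GC 7/20 = 35.0%, outside 42.7–63.4% ✗; 3' end ACG has 2 G/C ✓; Tm = 2·13 + 4·7 = 54°C, outside 55–65°C ✗ — fails.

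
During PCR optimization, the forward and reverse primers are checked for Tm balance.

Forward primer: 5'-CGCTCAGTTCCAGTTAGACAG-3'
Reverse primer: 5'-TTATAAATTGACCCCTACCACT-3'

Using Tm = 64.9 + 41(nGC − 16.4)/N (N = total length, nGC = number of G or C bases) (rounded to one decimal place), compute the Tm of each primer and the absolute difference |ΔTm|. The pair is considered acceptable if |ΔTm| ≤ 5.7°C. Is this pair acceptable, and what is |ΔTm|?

|ΔTm| = 5.2°C; the pair is acceptable.

Forward: G+C = 11, N = 21 → Tm = 64.9 + 41·(11 − 16.4)/21 = 54.4°C.
Reverse: G+C = 8, N = 22 → Tm = 64.9 + 41·(8 − 16.4)/22 = 49.2°C.
|ΔTm| = |54.4 − 49.2| = 5.2°C, ≤ 5.7°C.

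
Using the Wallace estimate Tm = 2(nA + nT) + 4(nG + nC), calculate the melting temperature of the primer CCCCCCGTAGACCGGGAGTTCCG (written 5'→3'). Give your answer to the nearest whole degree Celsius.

Base counts: A=3, T=3, G=7, C=10 (length 23).
Tm = 2·(3+3) + 4·(7+10) = 2·6 + 4·17 = 12 + 68 = 80°C.

80°C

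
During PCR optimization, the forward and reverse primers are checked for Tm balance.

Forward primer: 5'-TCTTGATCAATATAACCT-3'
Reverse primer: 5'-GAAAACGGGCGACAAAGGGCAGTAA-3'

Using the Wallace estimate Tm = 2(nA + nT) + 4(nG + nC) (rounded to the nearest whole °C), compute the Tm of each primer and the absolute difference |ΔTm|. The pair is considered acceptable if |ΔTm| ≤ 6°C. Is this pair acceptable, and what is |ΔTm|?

|ΔTm| = 30°C; the pair is not acceptable.

Forward: A=6 T=7 G=1 C=4 → Tm = 2·13 + 4·5 = 46°C.
Reverse: A=11 T=1 G=9 C=4 → Tm = 2·12 + 4·13 = 76°C.
|ΔTm| = |46 − 76| = 30°C, > 6°C.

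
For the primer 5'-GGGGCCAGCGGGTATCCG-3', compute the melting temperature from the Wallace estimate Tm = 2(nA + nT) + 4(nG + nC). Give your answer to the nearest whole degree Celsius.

64°C

Base counts: A=2, T=2, G=9, C=5 (length 18).
Tm = 2·(2+2) + 4·(9+5) = 2·4 + 4·14 = 8 + 56 = 64°C.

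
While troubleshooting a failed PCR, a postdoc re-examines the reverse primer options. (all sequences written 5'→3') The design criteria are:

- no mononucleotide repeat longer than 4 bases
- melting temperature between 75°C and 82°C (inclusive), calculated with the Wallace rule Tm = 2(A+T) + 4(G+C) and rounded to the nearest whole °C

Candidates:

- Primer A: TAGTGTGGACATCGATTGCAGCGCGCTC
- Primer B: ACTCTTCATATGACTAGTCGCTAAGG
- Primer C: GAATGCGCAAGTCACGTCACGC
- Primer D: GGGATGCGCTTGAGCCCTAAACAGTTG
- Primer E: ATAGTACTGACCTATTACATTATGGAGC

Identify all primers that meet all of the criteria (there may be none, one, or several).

Primer E only.

Primer A (28 nt, A=5 T=7 G=9 C=7): longest run = 2 ✓; Tm = 2·12 + 4·16 = 88°C, outside 75–82°C ✗ — fails.
Primer B (26 nt, A=7 T=8 G=5 C=6): longest run = 2 ✓; Tm = 2·15 + 4·11 = 74°C, outside 75–82°C ✗ — fails.
Primer C (22 nt, A=6 T=3 G=6 C=7): longest run = 2 ✓; Tm = 2·9 + 4·13 = 70°C, outside 75–82°C ✗ — fails.
Primer D (27 nt, A=6 T=6 G=9 C=6): longest run = 3 ✓; Tm = 2·12 + 4·15 = 84°C, outside 75–82°C ✗ — fails.
Primer E (28 nt, A=9 T=9 G=5 C=5): longest run = 2 ✓; Tm = 2·18 + 4·10 = 76°C ✓ — passes.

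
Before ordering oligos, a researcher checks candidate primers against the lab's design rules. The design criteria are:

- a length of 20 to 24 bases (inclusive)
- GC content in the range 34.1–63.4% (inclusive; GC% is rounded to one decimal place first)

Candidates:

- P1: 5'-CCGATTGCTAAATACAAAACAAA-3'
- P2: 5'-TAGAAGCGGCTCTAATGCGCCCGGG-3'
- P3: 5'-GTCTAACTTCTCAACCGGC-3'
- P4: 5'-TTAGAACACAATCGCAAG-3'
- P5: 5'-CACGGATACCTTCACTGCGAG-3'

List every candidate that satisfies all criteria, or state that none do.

P5 only.

P1 (23 nt, A=12 T=4 G=2 C=5): length 23 ✓; GC 7/23 = 30.4%, outside 34.1–63.4% ✗ — fails.
P2 (25 nt, A=5 T=4 G=9 C=7): length 25, outside 20–24 ✗; GC 16/25 = 64.0%, outside 34.1–63.4% ✗ — fails.
P3 (19 nt, A=4 T=5 G=3 C=7): length 19, outside 20–24 ✗; GC 10/19 = 52.6% ✓ — fails.
P4 (18 nt, A=8 T=3 G=3 C=4): length 18, outside 20–24 ✗; GC 7/18 = 38.9% ✓ — fails.
P5 (21 nt, A=5 T=4 G=5 C=7): length 21 ✓; GC 12/21 = 57.1% ✓ — passes.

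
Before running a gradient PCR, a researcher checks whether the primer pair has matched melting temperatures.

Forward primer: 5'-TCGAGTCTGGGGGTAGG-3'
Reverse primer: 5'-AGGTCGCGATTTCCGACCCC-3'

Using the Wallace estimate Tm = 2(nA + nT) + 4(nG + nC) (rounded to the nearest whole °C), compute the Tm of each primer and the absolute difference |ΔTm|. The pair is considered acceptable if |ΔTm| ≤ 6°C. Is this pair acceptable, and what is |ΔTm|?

|ΔTm| = 10°C; the pair is not acceptable.

Forward: A=2 T=4 G=9 C=2 → Tm = 2·6 + 4·11 = 56°C.
Reverse: A=3 T=4 G=5 C=8 → Tm = 2·7 + 4·13 = 66°C.
|ΔTm| = |56 − 66| = 10°C, > 6°C.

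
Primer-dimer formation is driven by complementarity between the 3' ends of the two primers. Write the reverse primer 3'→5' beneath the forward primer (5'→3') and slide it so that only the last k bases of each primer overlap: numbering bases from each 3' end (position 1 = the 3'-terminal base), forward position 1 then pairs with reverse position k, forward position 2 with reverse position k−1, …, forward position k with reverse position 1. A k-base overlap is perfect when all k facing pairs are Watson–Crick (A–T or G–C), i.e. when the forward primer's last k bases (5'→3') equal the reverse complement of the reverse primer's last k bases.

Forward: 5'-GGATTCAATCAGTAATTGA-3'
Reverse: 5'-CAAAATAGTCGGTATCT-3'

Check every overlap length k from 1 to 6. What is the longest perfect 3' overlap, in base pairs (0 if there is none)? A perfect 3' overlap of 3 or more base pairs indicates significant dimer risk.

Longest perfect overlap: 1 complementary base pair; below the dimer-risk threshold (threshold 3).

Last 6 bases (5'→3') — forward …AATTGA, reverse …GTATCT.
Reverse complement of the reverse primer's last 6 bases: AGATAC; its first k bases are the reverse complement of the reverse primer's last k bases, so a perfect k-base overlap needs the forward primer's last k bases to equal them.
Comparing (forward last k vs required): k=1: A vs A ✓; k=2: GA vs AG ✗; k=3: TGA vs AGA ✗; k=4: TTGA vs AGAT ✗; k=5: ATTGA vs AGATA ✗; k=6: AATTGA vs AGATAC ✗.
Only k = 1 is perfect, so the longest perfect 3' overlap is 1.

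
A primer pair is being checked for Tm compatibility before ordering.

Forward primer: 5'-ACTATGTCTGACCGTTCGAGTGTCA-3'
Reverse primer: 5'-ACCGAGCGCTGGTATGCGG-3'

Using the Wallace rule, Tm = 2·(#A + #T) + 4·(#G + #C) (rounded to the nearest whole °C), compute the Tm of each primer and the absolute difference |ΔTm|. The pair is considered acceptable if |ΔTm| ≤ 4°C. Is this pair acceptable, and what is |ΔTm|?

Forward: A=5 T=8 G=6 C=6 → Tm = 2·13 + 4·12 = 74°C.
Reverse: A=3 T=3 G=8 C=5 → Tm = 2·6 + 4·13 = 64°C.
|ΔTm| = |74 − 64| = 10°C, > 4°C.

|ΔTm| = 10°C; the pair is not acceptable.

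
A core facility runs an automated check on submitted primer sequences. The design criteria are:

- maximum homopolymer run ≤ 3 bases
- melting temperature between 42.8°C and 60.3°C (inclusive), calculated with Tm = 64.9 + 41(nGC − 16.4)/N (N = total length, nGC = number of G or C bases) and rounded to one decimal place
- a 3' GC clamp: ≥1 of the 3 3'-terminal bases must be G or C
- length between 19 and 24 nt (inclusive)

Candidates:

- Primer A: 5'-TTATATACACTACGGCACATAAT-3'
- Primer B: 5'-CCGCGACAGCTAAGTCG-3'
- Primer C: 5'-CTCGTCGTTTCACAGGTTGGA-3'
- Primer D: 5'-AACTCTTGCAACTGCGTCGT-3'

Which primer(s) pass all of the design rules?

Primer A (23 nt, A=9 T=7 G=2 C=5): longest run = 2 ✓; Tm = 64.9 + 41·(7 − 16.4)/23 = 48.1°C ✓; 3' end AAT has 0 G/C, need ≥1 ✗; length 23 ✓ — fails.
Primer B (17 nt, A=4 T=2 G=5 C=6): longest run = 2 ✓; Tm = 64.9 + 41·(11 − 16.4)/17 = 51.9°C ✓; 3' end TCG has 2 G/C ✓; length 17, outside 19–24 ✗ — fails.
Primer C (21 nt, A=3 T=7 G=6 C=5): longest run = 3 ✓; Tm = 64.9 + 41·(11 − 16.4)/21 = 54.4°C ✓; 3' end GGA has 2 G/C ✓; length 21 ✓ — passes.
Primer D (20 nt, A=4 T=6 G=4 C=6): longest run = 2 ✓; Tm = 64.9 + 41·(10 − 16.4)/20 = 51.8°C ✓; 3' end CGT has 2 G/C ✓; length 20 ✓ — passes.

Primer C and Primer D.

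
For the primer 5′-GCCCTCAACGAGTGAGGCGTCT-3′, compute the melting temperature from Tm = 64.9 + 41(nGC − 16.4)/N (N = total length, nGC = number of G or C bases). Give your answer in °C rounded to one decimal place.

Base counts: A=4, T=4, G=7, C=7; G+C = 14, N = 22.
Tm = 64.9 + 41·(14 − 16.4)/22 = 64.9 + -98.40/22 = 60.4°C.

60.4°C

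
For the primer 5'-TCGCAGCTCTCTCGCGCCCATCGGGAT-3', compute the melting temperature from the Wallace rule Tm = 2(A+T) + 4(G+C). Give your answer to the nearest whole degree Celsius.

90°C

Base counts: A=3, T=6, G=7, C=11 (length 27).
Tm = 2·(3+6) + 4·(7+11) = 2·9 + 4·18 = 18 + 72 = 90°C.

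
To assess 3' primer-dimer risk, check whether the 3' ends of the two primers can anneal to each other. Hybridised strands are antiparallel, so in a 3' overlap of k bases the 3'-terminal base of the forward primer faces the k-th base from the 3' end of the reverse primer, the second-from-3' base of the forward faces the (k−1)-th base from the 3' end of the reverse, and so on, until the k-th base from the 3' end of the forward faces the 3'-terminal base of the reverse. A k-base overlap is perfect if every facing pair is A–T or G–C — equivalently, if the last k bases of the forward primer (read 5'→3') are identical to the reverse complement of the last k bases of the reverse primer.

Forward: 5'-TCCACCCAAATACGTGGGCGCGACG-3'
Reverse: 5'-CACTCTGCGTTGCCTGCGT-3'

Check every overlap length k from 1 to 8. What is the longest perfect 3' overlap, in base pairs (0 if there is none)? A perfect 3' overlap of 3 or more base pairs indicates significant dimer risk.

Longest perfect overlap: 3 complementary base pairs; significant dimer risk (threshold 3).

Last 8 bases (5'→3') — forward …GCGCGACG, reverse …GCCTGCGT.
Reverse complement of the reverse primer's last 8 bases: ACGCAGGC; its first k bases are the reverse complement of the reverse primer's last k bases, so a perfect k-base overlap needs the forward primer's last k bases to equal them.
Comparing (forward last k vs required): k=1: G vs A ✗; k=2: CG vs AC ✗; k=3: ACG vs ACG ✓; k=4: GACG vs ACGC ✗; k=5: CGACG vs ACGCA ✗; k=6: GCGACG vs ACGCAG ✗; k=7: CGCGACG vs ACGCAGG ✗; k=8: GCGCGACG vs ACGCAGGC ✗.
Only k = 3 is perfect, so the longest perfect 3' overlap is 3.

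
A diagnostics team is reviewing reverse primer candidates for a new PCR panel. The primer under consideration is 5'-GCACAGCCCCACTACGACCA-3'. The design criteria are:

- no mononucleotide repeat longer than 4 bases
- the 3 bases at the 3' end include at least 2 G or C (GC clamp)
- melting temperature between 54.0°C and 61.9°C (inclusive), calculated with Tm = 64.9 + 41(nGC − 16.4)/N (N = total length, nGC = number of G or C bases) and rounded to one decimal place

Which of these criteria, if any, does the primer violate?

Meets all criteria.

Base counts: A=6, T=1, G=3, C=10 (length 20).
homopolymer run: longest run = 4 ✓
GC clamp: 3' end CCA has 2 G/C ✓
Tm: Tm = 64.9 + 41·(13 − 16.4)/20 = 57.9°C ✓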